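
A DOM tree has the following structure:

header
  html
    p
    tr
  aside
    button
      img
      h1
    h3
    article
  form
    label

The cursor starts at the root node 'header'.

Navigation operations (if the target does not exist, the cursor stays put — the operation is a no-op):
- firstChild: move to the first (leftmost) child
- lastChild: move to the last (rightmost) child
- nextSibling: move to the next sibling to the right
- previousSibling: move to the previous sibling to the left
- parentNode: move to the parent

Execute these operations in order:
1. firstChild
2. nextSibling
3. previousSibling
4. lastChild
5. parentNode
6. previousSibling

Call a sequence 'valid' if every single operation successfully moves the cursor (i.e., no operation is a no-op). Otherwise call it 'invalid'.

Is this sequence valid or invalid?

Answer: invalid

Derivation:
After 1 (firstChild): html
After 2 (nextSibling): aside
After 3 (previousSibling): html
After 4 (lastChild): tr
After 5 (parentNode): html
After 6 (previousSibling): html (no-op, stayed)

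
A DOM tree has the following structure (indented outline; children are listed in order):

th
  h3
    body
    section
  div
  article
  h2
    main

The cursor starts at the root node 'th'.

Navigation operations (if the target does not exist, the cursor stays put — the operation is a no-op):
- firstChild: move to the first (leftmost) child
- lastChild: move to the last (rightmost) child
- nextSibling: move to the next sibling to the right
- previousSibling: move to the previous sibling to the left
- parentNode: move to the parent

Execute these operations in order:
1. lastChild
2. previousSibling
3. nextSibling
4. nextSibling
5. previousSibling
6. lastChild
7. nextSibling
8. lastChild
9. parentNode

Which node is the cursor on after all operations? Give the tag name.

Answer: h2

Derivation:
After 1 (lastChild): h2
After 2 (previousSibling): article
After 3 (nextSibling): h2
After 4 (nextSibling): h2 (no-op, stayed)
After 5 (previousSibling): article
After 6 (lastChild): article (no-op, stayed)
After 7 (nextSibling): h2
After 8 (lastChild): main
After 9 (parentNode): h2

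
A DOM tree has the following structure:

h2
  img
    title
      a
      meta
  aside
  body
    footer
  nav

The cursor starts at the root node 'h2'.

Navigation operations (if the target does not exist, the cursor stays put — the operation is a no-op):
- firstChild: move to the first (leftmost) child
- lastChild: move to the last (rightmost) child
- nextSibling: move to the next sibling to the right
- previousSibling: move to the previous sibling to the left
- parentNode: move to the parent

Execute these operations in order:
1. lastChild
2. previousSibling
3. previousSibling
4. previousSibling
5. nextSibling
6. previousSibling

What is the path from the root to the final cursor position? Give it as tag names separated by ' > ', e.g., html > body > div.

After 1 (lastChild): nav
After 2 (previousSibling): body
After 3 (previousSibling): aside
After 4 (previousSibling): img
After 5 (nextSibling): aside
After 6 (previousSibling): img

Answer: h2 > img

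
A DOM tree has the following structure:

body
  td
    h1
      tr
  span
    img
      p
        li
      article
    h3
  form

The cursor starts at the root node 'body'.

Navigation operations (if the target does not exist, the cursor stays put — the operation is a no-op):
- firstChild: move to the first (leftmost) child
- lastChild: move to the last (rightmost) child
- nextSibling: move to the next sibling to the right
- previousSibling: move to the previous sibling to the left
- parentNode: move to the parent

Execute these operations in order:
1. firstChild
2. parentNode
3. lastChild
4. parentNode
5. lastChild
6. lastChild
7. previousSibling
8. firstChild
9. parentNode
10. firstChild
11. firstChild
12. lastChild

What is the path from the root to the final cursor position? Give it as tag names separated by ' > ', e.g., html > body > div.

After 1 (firstChild): td
After 2 (parentNode): body
After 3 (lastChild): form
After 4 (parentNode): body
After 5 (lastChild): form
After 6 (lastChild): form (no-op, stayed)
After 7 (previousSibling): span
After 8 (firstChild): img
After 9 (parentNode): span
After 10 (firstChild): img
After 11 (firstChild): p
After 12 (lastChild): li

Answer: body > span > img > p > li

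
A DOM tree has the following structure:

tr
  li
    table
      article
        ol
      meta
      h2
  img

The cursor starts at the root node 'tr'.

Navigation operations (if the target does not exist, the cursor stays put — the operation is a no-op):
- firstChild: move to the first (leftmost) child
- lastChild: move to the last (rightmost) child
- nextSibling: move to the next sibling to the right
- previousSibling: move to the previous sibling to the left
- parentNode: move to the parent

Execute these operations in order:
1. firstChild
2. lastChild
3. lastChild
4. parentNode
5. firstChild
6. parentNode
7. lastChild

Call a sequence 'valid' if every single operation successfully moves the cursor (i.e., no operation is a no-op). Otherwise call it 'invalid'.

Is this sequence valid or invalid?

After 1 (firstChild): li
After 2 (lastChild): table
After 3 (lastChild): h2
After 4 (parentNode): table
After 5 (firstChild): article
After 6 (parentNode): table
After 7 (lastChild): h2

Answer: valid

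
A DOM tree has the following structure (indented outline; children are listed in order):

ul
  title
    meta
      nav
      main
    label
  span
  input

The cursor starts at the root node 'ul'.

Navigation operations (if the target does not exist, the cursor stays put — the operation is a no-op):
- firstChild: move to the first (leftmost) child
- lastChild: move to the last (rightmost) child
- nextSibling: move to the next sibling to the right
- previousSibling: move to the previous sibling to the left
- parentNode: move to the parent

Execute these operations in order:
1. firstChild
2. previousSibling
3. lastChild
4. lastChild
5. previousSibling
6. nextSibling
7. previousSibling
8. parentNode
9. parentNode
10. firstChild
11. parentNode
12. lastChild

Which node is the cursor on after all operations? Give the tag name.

After 1 (firstChild): title
After 2 (previousSibling): title (no-op, stayed)
After 3 (lastChild): label
After 4 (lastChild): label (no-op, stayed)
After 5 (previousSibling): meta
After 6 (nextSibling): label
After 7 (previousSibling): meta
After 8 (parentNode): title
After 9 (parentNode): ul
After 10 (firstChild): title
After 11 (parentNode): ul
After 12 (lastChild): input

Answer: input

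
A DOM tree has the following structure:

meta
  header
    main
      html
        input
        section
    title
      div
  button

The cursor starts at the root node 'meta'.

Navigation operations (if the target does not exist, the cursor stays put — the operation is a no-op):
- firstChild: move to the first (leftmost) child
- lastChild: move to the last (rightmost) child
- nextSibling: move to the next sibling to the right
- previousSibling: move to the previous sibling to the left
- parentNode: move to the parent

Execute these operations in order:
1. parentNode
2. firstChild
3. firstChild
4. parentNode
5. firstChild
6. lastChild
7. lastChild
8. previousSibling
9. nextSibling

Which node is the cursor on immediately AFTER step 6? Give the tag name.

Answer: html

Derivation:
After 1 (parentNode): meta (no-op, stayed)
After 2 (firstChild): header
After 3 (firstChild): main
After 4 (parentNode): header
After 5 (firstChild): main
After 6 (lastChild): html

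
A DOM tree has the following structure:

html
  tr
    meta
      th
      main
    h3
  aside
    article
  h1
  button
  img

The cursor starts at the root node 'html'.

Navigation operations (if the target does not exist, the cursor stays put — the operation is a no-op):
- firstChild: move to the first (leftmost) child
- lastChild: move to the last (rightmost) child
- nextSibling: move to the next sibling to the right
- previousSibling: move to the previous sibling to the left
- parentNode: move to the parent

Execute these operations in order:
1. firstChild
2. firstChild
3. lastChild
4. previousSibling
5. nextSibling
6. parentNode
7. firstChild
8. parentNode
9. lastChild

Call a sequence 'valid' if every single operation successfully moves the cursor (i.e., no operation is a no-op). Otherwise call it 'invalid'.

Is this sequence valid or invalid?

Answer: valid

Derivation:
After 1 (firstChild): tr
After 2 (firstChild): meta
After 3 (lastChild): main
After 4 (previousSibling): th
After 5 (nextSibling): main
After 6 (parentNode): meta
After 7 (firstChild): th
After 8 (parentNode): meta
After 9 (lastChild): main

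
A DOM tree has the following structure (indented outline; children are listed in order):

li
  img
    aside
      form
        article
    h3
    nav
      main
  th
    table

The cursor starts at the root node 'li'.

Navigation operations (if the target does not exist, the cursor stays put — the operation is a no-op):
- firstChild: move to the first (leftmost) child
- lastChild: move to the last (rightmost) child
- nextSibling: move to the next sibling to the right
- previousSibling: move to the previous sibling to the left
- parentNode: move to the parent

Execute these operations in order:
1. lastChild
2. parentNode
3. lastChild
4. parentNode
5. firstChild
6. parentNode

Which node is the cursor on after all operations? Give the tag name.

After 1 (lastChild): th
After 2 (parentNode): li
After 3 (lastChild): th
After 4 (parentNode): li
After 5 (firstChild): img
After 6 (parentNode): li

Answer: li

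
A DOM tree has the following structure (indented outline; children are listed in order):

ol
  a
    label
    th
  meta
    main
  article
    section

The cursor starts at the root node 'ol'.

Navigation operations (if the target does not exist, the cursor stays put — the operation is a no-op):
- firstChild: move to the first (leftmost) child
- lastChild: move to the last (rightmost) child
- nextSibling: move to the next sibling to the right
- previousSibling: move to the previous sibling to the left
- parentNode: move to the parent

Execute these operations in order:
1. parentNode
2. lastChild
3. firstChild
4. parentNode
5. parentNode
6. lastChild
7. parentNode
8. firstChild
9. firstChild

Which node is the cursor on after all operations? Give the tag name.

After 1 (parentNode): ol (no-op, stayed)
After 2 (lastChild): article
After 3 (firstChild): section
After 4 (parentNode): article
After 5 (parentNode): ol
After 6 (lastChild): article
After 7 (parentNode): ol
After 8 (firstChild): a
After 9 (firstChild): label

Answer: label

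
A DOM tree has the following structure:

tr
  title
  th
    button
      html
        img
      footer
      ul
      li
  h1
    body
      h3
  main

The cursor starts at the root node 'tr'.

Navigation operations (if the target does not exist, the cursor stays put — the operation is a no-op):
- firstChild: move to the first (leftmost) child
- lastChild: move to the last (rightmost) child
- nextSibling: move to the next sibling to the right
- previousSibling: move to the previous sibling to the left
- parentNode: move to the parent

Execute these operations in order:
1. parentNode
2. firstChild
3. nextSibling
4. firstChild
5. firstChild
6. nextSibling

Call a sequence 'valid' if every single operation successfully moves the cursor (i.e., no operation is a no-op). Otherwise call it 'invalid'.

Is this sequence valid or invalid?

Answer: invalid

Derivation:
After 1 (parentNode): tr (no-op, stayed)
After 2 (firstChild): title
After 3 (nextSibling): th
After 4 (firstChild): button
After 5 (firstChild): html
After 6 (nextSibling): footer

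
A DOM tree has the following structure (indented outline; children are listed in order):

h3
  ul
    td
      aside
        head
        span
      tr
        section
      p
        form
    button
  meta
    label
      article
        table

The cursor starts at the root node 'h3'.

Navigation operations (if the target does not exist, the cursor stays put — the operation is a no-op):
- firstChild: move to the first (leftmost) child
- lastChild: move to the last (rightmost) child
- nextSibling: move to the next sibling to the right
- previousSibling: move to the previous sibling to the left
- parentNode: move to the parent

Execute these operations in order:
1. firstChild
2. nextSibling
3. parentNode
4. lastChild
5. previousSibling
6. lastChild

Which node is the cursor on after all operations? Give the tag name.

Answer: button

Derivation:
After 1 (firstChild): ul
After 2 (nextSibling): meta
After 3 (parentNode): h3
After 4 (lastChild): meta
After 5 (previousSibling): ul
After 6 (lastChild): button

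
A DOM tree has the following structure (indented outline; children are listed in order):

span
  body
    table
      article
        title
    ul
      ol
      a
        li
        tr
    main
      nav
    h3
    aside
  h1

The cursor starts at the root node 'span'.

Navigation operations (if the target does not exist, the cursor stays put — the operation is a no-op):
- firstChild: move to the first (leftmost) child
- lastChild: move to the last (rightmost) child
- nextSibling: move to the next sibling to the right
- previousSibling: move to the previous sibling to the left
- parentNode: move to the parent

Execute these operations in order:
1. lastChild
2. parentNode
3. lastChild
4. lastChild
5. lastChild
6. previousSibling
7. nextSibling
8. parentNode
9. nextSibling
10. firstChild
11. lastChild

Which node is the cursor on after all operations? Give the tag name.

After 1 (lastChild): h1
After 2 (parentNode): span
After 3 (lastChild): h1
After 4 (lastChild): h1 (no-op, stayed)
After 5 (lastChild): h1 (no-op, stayed)
After 6 (previousSibling): body
After 7 (nextSibling): h1
After 8 (parentNode): span
After 9 (nextSibling): span (no-op, stayed)
After 10 (firstChild): body
After 11 (lastChild): aside

Answer: aside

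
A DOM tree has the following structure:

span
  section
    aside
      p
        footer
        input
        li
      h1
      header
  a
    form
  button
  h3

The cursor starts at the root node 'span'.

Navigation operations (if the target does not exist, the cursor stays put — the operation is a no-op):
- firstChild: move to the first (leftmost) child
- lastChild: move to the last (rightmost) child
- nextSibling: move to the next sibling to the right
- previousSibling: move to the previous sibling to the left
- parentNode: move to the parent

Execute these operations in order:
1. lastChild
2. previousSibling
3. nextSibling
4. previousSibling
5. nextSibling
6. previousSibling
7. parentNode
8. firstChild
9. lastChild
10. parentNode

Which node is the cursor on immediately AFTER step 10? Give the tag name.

After 1 (lastChild): h3
After 2 (previousSibling): button
After 3 (nextSibling): h3
After 4 (previousSibling): button
After 5 (nextSibling): h3
After 6 (previousSibling): button
After 7 (parentNode): span
After 8 (firstChild): section
After 9 (lastChild): aside
After 10 (parentNode): section

Answer: section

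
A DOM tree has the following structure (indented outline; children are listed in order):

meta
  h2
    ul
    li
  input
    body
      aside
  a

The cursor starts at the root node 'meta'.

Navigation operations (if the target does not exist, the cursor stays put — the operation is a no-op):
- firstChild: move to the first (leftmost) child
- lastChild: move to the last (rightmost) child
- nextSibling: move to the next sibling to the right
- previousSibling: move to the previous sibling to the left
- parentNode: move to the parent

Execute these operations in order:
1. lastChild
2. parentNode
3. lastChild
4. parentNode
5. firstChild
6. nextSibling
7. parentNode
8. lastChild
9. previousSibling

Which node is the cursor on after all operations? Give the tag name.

Answer: input

Derivation:
After 1 (lastChild): a
After 2 (parentNode): meta
After 3 (lastChild): a
After 4 (parentNode): meta
After 5 (firstChild): h2
After 6 (nextSibling): input
After 7 (parentNode): meta
After 8 (lastChild): a
After 9 (previousSibling): input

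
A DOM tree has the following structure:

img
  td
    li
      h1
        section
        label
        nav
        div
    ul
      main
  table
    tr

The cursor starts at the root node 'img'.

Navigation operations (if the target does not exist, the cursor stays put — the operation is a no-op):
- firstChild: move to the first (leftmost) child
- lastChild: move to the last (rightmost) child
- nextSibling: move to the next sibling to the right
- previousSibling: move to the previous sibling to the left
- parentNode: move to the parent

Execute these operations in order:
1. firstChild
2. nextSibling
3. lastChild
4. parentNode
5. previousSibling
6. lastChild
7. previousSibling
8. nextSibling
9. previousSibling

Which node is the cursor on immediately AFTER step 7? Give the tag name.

After 1 (firstChild): td
After 2 (nextSibling): table
After 3 (lastChild): tr
After 4 (parentNode): table
After 5 (previousSibling): td
After 6 (lastChild): ul
After 7 (previousSibling): li

Answer: li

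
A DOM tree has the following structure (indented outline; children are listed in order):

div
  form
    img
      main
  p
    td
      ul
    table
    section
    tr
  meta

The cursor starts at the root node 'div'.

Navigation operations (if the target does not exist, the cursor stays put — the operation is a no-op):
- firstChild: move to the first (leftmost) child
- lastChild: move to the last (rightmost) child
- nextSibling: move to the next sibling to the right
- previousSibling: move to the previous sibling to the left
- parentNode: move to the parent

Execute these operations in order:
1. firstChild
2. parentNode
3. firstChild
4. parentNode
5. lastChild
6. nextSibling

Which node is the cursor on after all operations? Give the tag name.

Answer: meta

Derivation:
After 1 (firstChild): form
After 2 (parentNode): div
After 3 (firstChild): form
After 4 (parentNode): div
After 5 (lastChild): meta
After 6 (nextSibling): meta (no-op, stayed)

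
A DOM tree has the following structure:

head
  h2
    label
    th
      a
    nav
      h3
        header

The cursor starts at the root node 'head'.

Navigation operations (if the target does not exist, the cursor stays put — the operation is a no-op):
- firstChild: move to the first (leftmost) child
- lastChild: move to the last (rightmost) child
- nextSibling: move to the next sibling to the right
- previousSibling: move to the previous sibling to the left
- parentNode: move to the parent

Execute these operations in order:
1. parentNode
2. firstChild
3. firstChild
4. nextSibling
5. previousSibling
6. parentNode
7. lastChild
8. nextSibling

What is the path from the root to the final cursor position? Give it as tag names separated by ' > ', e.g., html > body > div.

After 1 (parentNode): head (no-op, stayed)
After 2 (firstChild): h2
After 3 (firstChild): label
After 4 (nextSibling): th
After 5 (previousSibling): label
After 6 (parentNode): h2
After 7 (lastChild): nav
After 8 (nextSibling): nav (no-op, stayed)

Answer: head > h2 > nav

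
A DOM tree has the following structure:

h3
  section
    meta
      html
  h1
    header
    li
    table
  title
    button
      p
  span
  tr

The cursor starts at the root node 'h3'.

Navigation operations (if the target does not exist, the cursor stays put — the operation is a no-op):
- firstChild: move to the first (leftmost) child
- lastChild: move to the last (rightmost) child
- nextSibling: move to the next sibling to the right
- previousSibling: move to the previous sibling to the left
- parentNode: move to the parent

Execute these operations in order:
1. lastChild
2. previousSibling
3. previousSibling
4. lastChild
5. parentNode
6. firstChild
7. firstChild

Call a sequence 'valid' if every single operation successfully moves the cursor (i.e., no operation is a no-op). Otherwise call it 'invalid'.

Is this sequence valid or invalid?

Answer: valid

Derivation:
After 1 (lastChild): tr
After 2 (previousSibling): span
After 3 (previousSibling): title
After 4 (lastChild): button
After 5 (parentNode): title
After 6 (firstChild): button
After 7 (firstChild): p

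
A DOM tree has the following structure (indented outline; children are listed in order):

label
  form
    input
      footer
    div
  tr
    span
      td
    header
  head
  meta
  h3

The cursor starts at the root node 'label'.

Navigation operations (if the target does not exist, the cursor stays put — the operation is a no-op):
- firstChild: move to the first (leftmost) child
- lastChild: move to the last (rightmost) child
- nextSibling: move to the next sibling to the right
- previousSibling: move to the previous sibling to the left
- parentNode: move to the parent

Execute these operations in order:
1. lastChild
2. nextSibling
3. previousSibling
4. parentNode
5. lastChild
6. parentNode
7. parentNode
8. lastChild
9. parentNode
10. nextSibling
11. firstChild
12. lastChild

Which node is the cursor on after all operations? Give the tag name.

After 1 (lastChild): h3
After 2 (nextSibling): h3 (no-op, stayed)
After 3 (previousSibling): meta
After 4 (parentNode): label
After 5 (lastChild): h3
After 6 (parentNode): label
After 7 (parentNode): label (no-op, stayed)
After 8 (lastChild): h3
After 9 (parentNode): label
After 10 (nextSibling): label (no-op, stayed)
After 11 (firstChild): form
After 12 (lastChild): div

Answer: div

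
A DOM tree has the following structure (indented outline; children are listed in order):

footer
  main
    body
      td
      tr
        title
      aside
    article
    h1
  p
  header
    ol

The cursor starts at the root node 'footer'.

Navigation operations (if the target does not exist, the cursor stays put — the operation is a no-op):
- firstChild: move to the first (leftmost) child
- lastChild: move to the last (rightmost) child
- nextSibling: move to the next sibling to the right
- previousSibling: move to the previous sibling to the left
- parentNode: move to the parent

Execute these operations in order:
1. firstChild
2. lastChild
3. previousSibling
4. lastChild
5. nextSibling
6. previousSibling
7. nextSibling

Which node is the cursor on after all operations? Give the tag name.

Answer: h1

Derivation:
After 1 (firstChild): main
After 2 (lastChild): h1
After 3 (previousSibling): article
After 4 (lastChild): article (no-op, stayed)
After 5 (nextSibling): h1
After 6 (previousSibling): article
After 7 (nextSibling): h1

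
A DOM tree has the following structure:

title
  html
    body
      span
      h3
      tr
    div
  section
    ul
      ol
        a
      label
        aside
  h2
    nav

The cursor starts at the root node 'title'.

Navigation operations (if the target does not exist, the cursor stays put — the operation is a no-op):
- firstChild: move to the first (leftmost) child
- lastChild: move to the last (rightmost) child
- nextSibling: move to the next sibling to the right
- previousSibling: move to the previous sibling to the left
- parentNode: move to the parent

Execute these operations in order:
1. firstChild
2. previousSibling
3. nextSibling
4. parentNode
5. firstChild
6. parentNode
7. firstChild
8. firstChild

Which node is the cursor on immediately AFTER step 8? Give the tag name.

After 1 (firstChild): html
After 2 (previousSibling): html (no-op, stayed)
After 3 (nextSibling): section
After 4 (parentNode): title
After 5 (firstChild): html
After 6 (parentNode): title
After 7 (firstChild): html
After 8 (firstChild): body

Answer: body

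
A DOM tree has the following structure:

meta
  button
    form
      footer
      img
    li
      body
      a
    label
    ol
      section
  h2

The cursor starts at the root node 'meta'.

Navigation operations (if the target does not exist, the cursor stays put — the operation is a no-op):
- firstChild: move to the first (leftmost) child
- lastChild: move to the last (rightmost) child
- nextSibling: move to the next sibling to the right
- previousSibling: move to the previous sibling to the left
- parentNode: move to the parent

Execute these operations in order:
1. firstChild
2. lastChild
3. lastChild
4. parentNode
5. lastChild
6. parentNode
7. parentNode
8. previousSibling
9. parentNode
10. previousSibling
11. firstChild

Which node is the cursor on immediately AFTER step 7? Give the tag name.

Answer: button

Derivation:
After 1 (firstChild): button
After 2 (lastChild): ol
After 3 (lastChild): section
After 4 (parentNode): ol
After 5 (lastChild): section
After 6 (parentNode): ol
After 7 (parentNode): button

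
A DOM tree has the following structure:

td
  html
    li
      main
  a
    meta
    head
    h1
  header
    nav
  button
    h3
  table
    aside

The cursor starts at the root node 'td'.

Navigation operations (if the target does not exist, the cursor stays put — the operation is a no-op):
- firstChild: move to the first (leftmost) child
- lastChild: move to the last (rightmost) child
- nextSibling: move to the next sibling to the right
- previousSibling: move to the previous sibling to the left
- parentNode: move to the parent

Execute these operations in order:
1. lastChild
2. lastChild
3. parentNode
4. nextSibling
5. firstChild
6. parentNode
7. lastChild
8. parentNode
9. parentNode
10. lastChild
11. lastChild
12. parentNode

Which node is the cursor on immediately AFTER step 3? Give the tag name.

After 1 (lastChild): table
After 2 (lastChild): aside
After 3 (parentNode): table

Answer: table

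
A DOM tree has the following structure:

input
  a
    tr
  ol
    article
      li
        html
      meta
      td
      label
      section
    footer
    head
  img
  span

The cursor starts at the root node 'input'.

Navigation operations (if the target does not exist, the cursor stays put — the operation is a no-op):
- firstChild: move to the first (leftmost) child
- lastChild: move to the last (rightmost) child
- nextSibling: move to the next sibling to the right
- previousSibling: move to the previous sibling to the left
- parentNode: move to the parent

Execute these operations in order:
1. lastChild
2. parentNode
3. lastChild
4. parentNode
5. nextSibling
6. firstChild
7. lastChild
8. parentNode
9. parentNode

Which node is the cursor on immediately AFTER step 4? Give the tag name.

After 1 (lastChild): span
After 2 (parentNode): input
After 3 (lastChild): span
After 4 (parentNode): input

Answer: input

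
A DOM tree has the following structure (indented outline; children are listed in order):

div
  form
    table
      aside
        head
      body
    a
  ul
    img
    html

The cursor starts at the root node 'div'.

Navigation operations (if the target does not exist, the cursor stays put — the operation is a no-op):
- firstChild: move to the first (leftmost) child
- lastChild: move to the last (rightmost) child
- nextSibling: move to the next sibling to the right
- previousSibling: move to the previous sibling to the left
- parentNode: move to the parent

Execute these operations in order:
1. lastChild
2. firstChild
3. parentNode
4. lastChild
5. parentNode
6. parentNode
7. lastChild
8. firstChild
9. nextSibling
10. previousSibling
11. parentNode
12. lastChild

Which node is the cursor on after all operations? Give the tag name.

After 1 (lastChild): ul
After 2 (firstChild): img
After 3 (parentNode): ul
After 4 (lastChild): html
After 5 (parentNode): ul
After 6 (parentNode): div
After 7 (lastChild): ul
After 8 (firstChild): img
After 9 (nextSibling): html
After 10 (previousSibling): img
After 11 (parentNode): ul
After 12 (lastChild): html

Answer: html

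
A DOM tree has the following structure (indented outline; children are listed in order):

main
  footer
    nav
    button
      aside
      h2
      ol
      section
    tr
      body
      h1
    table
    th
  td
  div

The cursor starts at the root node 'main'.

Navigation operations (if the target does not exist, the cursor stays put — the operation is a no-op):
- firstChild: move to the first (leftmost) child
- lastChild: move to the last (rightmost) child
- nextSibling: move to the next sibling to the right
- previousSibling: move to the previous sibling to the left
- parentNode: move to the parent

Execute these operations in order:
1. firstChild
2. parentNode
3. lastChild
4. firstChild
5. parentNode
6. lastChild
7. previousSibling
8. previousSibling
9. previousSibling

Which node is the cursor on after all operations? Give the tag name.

Answer: footer

Derivation:
After 1 (firstChild): footer
After 2 (parentNode): main
After 3 (lastChild): div
After 4 (firstChild): div (no-op, stayed)
After 5 (parentNode): main
After 6 (lastChild): div
After 7 (previousSibling): td
After 8 (previousSibling): footer
After 9 (previousSibling): footer (no-op, stayed)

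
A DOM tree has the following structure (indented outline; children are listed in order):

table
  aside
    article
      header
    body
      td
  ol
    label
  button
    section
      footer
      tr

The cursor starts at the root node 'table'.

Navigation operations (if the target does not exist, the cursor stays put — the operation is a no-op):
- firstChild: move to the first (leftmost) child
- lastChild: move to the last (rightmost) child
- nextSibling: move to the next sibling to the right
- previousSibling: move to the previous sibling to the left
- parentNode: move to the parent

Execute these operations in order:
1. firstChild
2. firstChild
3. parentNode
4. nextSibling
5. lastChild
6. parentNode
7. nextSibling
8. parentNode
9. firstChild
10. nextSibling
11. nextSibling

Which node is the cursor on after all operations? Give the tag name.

Answer: button

Derivation:
After 1 (firstChild): aside
After 2 (firstChild): article
After 3 (parentNode): aside
After 4 (nextSibling): ol
After 5 (lastChild): label
After 6 (parentNode): ol
After 7 (nextSibling): button
After 8 (parentNode): table
After 9 (firstChild): aside
After 10 (nextSibling): ol
After 11 (nextSibling): button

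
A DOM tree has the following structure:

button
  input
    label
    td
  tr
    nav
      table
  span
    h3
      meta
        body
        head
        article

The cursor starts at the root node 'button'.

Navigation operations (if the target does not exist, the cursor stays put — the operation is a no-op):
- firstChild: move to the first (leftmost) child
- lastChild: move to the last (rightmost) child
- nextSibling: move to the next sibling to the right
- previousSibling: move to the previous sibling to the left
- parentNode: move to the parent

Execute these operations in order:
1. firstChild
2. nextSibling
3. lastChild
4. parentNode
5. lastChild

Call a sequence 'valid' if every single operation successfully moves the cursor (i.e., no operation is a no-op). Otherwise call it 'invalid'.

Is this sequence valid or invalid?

Answer: valid

Derivation:
After 1 (firstChild): input
After 2 (nextSibling): tr
After 3 (lastChild): nav
After 4 (parentNode): tr
After 5 (lastChild): nav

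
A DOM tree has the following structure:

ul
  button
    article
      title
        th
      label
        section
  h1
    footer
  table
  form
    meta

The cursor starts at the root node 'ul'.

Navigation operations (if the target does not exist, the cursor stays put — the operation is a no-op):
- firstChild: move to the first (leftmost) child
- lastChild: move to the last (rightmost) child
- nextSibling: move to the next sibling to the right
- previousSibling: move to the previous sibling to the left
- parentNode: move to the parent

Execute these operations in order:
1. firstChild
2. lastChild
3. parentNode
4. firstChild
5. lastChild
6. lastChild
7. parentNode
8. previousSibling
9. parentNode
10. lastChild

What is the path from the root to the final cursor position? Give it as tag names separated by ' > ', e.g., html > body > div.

Answer: ul > button > article > label

Derivation:
After 1 (firstChild): button
After 2 (lastChild): article
After 3 (parentNode): button
After 4 (firstChild): article
After 5 (lastChild): label
After 6 (lastChild): section
After 7 (parentNode): label
After 8 (previousSibling): title
After 9 (parentNode): article
After 10 (lastChild): label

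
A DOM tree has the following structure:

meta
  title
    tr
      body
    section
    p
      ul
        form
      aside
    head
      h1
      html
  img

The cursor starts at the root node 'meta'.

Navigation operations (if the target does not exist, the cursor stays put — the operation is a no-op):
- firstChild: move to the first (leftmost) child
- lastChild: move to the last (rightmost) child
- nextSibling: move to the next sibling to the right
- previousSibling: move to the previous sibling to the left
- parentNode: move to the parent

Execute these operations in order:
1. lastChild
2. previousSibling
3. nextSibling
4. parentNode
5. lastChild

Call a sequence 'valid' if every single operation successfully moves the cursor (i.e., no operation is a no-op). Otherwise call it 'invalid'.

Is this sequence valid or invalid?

Answer: valid

Derivation:
After 1 (lastChild): img
After 2 (previousSibling): title
After 3 (nextSibling): img
After 4 (parentNode): meta
After 5 (lastChild): img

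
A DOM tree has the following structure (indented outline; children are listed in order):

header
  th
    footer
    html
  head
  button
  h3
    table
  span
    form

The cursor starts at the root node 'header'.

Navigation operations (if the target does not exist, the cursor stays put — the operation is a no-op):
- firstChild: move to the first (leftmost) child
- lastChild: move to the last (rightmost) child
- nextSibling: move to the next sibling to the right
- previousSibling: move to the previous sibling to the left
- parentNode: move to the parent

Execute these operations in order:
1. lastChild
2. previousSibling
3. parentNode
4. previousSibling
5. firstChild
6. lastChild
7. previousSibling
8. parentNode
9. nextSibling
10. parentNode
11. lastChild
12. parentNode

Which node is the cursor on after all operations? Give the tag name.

Answer: header

Derivation:
After 1 (lastChild): span
After 2 (previousSibling): h3
After 3 (parentNode): header
After 4 (previousSibling): header (no-op, stayed)
After 5 (firstChild): th
After 6 (lastChild): html
After 7 (previousSibling): footer
After 8 (parentNode): th
After 9 (nextSibling): head
After 10 (parentNode): header
After 11 (lastChild): span
After 12 (parentNode): header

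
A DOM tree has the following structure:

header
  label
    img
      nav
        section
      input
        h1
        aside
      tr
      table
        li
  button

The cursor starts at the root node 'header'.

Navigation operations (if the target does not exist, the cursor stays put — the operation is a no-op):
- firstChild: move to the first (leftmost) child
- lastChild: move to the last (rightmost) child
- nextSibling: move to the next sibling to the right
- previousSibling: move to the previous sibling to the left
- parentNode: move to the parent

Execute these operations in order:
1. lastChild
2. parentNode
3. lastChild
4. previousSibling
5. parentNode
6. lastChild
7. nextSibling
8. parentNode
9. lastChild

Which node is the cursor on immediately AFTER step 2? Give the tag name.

Answer: header

Derivation:
After 1 (lastChild): button
After 2 (parentNode): header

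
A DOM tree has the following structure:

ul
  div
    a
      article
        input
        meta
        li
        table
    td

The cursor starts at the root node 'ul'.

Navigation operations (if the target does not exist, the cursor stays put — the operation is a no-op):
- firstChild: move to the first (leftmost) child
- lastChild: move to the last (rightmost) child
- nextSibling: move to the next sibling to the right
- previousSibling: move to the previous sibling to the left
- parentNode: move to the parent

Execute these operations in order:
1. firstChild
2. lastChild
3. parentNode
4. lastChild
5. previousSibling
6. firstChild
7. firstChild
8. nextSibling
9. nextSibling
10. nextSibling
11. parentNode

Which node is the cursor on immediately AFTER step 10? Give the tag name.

After 1 (firstChild): div
After 2 (lastChild): td
After 3 (parentNode): div
After 4 (lastChild): td
After 5 (previousSibling): a
After 6 (firstChild): article
After 7 (firstChild): input
After 8 (nextSibling): meta
After 9 (nextSibling): li
After 10 (nextSibling): table

Answer: table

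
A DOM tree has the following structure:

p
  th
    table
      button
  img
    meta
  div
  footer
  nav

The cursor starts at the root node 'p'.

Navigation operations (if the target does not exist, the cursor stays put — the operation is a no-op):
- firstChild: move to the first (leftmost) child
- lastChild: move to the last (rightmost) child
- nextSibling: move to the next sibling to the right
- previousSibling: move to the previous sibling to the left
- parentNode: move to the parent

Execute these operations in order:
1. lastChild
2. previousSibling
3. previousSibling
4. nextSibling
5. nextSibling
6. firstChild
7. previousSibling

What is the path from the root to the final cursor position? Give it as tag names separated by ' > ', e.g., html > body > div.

Answer: p > footer

Derivation:
After 1 (lastChild): nav
After 2 (previousSibling): footer
After 3 (previousSibling): div
After 4 (nextSibling): footer
After 5 (nextSibling): nav
After 6 (firstChild): nav (no-op, stayed)
After 7 (previousSibling): footer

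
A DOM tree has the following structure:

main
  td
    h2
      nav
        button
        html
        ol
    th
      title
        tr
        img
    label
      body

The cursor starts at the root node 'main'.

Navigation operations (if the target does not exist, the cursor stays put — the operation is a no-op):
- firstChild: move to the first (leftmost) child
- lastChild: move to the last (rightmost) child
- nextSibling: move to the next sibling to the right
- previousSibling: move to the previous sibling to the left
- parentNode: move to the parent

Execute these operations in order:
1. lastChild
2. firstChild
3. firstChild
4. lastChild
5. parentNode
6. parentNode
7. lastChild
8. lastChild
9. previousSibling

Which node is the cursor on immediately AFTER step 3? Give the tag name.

Answer: nav

Derivation:
After 1 (lastChild): td
After 2 (firstChild): h2
After 3 (firstChild): nav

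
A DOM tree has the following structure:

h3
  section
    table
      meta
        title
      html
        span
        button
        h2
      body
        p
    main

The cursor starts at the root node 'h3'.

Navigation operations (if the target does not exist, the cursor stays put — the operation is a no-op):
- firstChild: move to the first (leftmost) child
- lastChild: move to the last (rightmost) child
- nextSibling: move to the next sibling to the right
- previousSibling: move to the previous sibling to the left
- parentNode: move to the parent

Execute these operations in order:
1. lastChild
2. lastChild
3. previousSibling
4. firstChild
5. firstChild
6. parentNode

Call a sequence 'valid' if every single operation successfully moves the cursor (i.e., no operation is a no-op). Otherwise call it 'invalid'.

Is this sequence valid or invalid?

Answer: valid

Derivation:
After 1 (lastChild): section
After 2 (lastChild): main
After 3 (previousSibling): table
After 4 (firstChild): meta
After 5 (firstChild): title
After 6 (parentNode): meta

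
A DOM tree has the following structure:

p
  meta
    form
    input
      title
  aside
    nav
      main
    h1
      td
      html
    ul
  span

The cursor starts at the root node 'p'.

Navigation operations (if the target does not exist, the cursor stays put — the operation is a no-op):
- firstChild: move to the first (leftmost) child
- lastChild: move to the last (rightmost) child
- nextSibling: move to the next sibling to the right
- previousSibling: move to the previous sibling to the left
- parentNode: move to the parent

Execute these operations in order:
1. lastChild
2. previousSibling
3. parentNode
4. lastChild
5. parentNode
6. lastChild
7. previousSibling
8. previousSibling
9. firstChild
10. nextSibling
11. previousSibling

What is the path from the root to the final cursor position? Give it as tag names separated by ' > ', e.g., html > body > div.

After 1 (lastChild): span
After 2 (previousSibling): aside
After 3 (parentNode): p
After 4 (lastChild): span
After 5 (parentNode): p
After 6 (lastChild): span
After 7 (previousSibling): aside
After 8 (previousSibling): meta
After 9 (firstChild): form
After 10 (nextSibling): input
After 11 (previousSibling): form

Answer: p > meta > form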